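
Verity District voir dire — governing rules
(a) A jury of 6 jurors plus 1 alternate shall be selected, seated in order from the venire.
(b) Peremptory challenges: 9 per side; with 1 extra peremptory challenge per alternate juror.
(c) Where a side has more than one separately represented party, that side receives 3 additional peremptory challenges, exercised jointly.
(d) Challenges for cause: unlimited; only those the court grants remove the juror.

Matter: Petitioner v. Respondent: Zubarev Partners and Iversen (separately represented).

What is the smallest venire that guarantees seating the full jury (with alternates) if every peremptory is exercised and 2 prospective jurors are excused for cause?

Seats to fill: 6 + 1 alternates = 7.
Peremptories — Petitioner: 9 + 1×1 = 10; Respondent: 9 + 1×1 + 3 = 13; total 23.
For-cause removals: 2.
Minimum venire: 7 + 23 + 2 = 32.

32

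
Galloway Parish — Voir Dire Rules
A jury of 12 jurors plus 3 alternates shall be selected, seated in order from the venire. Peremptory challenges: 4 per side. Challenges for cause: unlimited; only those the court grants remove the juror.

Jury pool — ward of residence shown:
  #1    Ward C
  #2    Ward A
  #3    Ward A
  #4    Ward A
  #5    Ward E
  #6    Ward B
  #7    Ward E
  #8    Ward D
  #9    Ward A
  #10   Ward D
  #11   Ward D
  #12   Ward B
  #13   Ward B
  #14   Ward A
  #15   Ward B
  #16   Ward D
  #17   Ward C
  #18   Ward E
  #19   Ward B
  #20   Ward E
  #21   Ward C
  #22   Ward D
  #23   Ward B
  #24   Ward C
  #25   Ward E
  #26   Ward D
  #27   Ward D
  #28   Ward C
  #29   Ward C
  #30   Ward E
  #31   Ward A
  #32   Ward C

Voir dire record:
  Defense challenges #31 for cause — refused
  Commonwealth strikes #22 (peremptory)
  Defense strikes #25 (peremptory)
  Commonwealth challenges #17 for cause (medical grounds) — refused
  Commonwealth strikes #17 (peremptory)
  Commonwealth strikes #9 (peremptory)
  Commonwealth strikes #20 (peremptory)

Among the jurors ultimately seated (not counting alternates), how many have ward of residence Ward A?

3

Removed: #9, #17, #20, #22, #25.
Seated jurors 1–12: #1, #2, #3, #4, #5, #6, #7, #8, #10, #11, #12, #13 (alternates #14, #15, #16 not counted).
Of those, in Ward A: #2, #3, #4 → 3.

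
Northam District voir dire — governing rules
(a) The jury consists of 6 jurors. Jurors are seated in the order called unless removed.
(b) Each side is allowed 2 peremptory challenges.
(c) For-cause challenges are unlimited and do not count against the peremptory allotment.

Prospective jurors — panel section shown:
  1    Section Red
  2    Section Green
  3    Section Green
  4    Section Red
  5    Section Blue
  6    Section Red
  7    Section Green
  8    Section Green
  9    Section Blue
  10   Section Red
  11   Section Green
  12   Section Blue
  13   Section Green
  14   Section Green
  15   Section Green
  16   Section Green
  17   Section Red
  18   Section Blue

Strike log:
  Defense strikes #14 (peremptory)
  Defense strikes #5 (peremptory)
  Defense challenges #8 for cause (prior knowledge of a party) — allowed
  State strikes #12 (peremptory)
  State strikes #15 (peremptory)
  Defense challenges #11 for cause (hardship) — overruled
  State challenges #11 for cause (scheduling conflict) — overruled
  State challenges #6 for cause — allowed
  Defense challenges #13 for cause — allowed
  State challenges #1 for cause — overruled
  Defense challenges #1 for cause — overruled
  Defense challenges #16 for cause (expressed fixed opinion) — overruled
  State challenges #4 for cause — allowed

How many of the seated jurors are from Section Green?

Removed: #4, #5, #6, #8, #12, #13, #14, #15.
Seated jurors 1–6: #1, #2, #3, #7, #9, #10.
Of those, in Section Green: #2, #3, #7 → 3.

3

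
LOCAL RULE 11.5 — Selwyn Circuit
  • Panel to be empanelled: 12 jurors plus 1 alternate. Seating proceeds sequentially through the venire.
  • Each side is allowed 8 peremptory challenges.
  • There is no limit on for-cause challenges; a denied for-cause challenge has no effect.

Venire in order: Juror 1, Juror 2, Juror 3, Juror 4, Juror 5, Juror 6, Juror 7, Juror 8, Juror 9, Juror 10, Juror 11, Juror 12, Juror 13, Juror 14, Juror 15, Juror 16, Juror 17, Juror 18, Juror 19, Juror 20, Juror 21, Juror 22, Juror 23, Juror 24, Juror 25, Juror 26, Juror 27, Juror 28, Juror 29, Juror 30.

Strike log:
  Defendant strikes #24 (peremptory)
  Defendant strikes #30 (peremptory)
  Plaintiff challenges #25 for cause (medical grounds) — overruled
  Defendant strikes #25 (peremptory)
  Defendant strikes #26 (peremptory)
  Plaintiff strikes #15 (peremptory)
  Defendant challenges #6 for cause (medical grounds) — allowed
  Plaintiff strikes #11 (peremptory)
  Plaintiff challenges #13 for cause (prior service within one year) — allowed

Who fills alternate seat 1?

Removed: #6, #11, #13, #15, #24, #25, #26, #30.
Seating in order: seats 1–12 → #1, #2, #3, #4, #5, #7, #8, #9, #10, #12, #14, #16; alternates → #17.
So alternate 1 is #17.

17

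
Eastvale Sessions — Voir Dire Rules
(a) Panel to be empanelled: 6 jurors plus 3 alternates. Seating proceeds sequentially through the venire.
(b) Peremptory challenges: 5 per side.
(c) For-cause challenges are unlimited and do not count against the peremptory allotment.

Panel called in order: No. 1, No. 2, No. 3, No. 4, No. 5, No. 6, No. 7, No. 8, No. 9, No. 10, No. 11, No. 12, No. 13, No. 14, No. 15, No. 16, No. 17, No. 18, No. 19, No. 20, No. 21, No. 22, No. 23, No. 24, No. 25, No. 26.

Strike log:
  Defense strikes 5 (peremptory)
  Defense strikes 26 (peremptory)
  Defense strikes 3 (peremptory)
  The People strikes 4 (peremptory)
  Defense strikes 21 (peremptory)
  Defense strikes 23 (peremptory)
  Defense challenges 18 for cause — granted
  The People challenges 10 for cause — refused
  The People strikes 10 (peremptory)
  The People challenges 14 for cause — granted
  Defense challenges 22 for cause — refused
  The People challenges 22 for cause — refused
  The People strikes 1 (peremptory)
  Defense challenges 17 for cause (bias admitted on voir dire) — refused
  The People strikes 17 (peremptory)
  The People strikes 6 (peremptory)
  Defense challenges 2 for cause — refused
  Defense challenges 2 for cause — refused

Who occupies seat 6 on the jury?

12

Removed: #1, #3, #4, #5, #6, #10, #14, #17, #18, #21, #23, #26. (#2, #22 stay — for-cause denied.)
Seating in order: seats 1–6 → #2, #7, #8, #9, #11, #12; alternates → #13, #15, #16.
So seat 6 is #12.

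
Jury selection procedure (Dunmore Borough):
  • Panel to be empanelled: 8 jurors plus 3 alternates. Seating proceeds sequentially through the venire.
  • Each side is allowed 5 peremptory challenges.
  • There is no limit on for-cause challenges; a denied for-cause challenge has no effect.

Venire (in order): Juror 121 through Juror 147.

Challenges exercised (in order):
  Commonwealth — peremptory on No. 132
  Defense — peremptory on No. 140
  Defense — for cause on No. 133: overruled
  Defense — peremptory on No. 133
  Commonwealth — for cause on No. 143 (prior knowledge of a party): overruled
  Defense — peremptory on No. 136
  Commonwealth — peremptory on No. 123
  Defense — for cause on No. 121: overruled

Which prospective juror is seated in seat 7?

128

Removed: #123, #132, #133, #136, #140. (#121, #143 stay — for-cause denied.)
Filling seats in venire order through position 7: #121, #122, #124, #125, #126, #127, #128.
So seat 7 is #128.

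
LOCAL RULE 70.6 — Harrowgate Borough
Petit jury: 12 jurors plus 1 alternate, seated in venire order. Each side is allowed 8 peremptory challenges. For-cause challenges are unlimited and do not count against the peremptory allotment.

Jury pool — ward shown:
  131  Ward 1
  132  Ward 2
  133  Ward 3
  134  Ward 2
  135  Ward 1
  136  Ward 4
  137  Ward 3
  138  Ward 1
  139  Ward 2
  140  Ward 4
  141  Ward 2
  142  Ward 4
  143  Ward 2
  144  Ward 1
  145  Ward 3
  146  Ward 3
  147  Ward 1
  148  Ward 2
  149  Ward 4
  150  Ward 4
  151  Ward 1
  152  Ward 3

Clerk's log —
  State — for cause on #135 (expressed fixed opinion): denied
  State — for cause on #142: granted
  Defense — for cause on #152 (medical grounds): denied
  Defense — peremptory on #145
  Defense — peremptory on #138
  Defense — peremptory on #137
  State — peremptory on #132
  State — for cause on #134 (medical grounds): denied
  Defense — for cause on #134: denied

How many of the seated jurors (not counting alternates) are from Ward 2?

Removed: #132, #137, #138, #142, #145.
Seated jurors 1–12: #131, #133, #134, #135, #136, #139, #140, #141, #143, #144, #146, #147 (alternates #148 not counted).
Of those, in Ward 2: #134, #139, #141, #143 → 4.

4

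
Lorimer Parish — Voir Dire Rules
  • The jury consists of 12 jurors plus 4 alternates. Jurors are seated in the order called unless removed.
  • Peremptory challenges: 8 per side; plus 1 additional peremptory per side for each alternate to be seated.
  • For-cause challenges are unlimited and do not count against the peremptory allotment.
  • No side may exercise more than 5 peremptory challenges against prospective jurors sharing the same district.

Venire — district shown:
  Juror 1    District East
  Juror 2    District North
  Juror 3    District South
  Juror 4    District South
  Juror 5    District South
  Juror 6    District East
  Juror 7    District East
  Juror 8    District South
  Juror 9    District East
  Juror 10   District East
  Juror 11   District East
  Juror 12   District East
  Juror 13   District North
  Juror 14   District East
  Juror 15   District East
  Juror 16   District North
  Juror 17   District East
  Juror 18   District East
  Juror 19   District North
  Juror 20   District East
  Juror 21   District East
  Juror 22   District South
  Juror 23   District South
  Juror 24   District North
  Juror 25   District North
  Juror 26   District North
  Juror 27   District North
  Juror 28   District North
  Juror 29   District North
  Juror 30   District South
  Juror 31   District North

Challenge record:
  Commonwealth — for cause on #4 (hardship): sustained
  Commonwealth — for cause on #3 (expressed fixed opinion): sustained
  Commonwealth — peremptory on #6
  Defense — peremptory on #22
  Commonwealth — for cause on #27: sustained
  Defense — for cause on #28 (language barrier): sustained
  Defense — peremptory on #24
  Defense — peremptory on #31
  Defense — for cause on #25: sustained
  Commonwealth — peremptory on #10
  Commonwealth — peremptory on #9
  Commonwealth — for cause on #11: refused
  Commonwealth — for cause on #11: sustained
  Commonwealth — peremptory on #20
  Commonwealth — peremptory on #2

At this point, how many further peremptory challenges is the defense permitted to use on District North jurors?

Defense peremptories so far: #22, #24, #31 — 3 of 12 used, 9 left overall.
Against District North: #24, #31 — 2 used; per-district cap 5 leaves 3.
Binding limit: min(9, 3) = 3.

3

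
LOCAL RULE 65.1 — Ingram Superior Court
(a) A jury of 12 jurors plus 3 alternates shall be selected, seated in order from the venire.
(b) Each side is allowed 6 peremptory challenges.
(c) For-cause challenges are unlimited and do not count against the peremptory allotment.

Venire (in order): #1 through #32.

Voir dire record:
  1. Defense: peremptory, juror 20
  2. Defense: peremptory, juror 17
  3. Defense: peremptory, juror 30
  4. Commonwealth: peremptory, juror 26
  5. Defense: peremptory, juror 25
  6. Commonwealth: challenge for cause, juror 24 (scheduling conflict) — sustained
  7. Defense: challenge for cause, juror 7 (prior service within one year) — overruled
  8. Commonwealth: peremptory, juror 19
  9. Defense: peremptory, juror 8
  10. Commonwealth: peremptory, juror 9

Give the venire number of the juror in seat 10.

12

Removed: #8, #9, #17, #19, #20, #24, #25, #26, #30. (#7 stays — for-cause denied.)
Filling seats in venire order through position 10: #1, #2, #3, #4, #5, #6, #7, #10, #11, #12.
So seat 10 is #12.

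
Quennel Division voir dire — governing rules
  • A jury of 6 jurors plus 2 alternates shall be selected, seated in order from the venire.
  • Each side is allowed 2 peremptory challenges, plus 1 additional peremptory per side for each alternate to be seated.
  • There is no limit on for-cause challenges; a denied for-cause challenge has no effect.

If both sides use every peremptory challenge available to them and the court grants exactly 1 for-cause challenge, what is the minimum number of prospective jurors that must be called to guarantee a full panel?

17

Seats to fill: 6 + 2 alternates = 8.
Peremptories: 2 + 1×2 = 4 per side × 2 sides = 8.
For-cause removals: 1.
Minimum venire: 8 + 8 + 1 = 17.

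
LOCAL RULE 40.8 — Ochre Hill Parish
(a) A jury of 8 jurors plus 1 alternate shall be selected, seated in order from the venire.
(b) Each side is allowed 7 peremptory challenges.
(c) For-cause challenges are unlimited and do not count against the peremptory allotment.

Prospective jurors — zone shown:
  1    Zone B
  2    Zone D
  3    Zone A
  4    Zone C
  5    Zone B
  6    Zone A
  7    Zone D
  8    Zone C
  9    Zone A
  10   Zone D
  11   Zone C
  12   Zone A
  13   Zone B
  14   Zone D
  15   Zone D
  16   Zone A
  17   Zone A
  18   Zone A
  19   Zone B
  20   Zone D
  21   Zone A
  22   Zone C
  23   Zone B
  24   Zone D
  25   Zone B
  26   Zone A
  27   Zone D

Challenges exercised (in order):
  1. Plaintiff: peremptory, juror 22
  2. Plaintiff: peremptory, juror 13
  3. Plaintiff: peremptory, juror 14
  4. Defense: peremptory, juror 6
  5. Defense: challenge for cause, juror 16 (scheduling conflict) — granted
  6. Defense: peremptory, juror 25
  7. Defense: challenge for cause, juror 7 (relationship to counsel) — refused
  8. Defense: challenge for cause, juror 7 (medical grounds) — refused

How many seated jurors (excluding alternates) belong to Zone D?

2

Removed: #6, #13, #14, #16, #22, #25.
Seated jurors 1–8: #1, #2, #3, #4, #5, #7, #8, #9 (alternates #10 not counted).
Of those, in Zone D: #2, #7 → 2.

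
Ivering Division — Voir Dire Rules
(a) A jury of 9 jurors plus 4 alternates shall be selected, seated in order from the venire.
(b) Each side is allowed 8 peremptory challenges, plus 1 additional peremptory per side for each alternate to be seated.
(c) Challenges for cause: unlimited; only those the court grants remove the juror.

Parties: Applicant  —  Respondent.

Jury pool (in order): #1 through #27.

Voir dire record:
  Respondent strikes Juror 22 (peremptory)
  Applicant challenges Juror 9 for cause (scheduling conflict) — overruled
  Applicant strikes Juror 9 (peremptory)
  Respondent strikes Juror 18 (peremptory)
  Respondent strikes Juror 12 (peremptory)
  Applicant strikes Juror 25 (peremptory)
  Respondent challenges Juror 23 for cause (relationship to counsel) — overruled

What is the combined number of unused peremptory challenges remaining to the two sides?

Applicant allotment: 8 base + 1 × 4 alternates = 12. Respondent allotment: 8 base + 1 × 4 alternates = 12.
Applicant peremptories used: #9, #25 — 2 (the for-cause on #9 doesn't count).
Respondent peremptories used: #22, #18, #12 — 3 (the for-cause on #23 doesn't count).
Remaining: (12 − 2) + (12 − 3) = 19.

19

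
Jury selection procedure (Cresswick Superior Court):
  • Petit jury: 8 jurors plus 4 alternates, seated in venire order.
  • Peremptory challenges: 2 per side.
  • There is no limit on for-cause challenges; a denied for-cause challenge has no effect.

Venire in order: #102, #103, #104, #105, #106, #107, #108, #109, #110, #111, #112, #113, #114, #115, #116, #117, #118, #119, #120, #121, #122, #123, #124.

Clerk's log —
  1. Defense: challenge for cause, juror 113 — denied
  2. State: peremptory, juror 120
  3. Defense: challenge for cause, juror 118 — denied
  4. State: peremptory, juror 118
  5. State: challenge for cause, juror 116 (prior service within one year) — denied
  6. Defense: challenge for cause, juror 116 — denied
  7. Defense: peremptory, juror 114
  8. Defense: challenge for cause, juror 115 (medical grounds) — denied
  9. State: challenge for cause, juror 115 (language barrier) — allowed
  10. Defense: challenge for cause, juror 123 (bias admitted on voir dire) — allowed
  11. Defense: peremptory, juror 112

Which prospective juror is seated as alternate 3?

Removed: #112, #114, #115, #118, #120, #123. (#113, #116 stay — for-cause denied.)
Seating in order: seats 1–8 → #102, #103, #104, #105, #106, #107, #108, #109; alternates → #110, #111, #113, #116.
So alternate 3 is #113.

113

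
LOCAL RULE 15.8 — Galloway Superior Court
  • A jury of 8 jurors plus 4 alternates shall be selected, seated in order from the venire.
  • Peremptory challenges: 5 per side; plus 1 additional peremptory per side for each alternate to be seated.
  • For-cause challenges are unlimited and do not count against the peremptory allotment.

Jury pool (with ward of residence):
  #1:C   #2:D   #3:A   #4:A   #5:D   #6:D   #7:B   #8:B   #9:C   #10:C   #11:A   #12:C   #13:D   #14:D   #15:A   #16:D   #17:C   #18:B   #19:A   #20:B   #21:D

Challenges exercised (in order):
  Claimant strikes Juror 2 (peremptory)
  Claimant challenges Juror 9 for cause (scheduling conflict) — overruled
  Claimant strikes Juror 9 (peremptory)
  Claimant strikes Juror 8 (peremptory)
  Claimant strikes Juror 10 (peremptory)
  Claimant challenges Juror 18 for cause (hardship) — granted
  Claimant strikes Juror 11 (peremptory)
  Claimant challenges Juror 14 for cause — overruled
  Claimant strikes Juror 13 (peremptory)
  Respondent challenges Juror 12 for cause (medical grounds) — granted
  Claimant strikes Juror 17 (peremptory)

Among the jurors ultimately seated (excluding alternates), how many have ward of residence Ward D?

Removed: #2, #8, #9, #10, #11, #12, #13, #17, #18.
Seated jurors 1–8: #1, #3, #4, #5, #6, #7, #14, #15 (alternates #16, #19, #20, #21 not counted).
Of those, in Ward D: #5, #6, #14 → 3.

3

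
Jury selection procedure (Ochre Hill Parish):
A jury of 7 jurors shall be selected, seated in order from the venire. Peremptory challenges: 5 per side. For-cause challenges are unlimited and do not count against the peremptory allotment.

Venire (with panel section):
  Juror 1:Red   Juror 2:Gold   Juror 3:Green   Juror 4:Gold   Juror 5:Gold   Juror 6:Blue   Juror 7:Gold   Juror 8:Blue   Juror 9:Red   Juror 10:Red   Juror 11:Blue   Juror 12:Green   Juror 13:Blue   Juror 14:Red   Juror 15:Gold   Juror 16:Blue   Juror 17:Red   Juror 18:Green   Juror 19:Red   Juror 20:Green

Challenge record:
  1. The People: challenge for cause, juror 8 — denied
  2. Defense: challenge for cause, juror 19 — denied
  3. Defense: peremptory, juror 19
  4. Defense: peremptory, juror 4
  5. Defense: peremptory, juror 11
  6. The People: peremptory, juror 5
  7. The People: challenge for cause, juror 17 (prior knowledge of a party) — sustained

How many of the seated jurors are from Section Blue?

2

Removed: #4, #5, #11, #17, #19.
Seated jurors 1–7: #1, #2, #3, #6, #7, #8, #9.
Of those, in Section Blue: #6, #8 → 2.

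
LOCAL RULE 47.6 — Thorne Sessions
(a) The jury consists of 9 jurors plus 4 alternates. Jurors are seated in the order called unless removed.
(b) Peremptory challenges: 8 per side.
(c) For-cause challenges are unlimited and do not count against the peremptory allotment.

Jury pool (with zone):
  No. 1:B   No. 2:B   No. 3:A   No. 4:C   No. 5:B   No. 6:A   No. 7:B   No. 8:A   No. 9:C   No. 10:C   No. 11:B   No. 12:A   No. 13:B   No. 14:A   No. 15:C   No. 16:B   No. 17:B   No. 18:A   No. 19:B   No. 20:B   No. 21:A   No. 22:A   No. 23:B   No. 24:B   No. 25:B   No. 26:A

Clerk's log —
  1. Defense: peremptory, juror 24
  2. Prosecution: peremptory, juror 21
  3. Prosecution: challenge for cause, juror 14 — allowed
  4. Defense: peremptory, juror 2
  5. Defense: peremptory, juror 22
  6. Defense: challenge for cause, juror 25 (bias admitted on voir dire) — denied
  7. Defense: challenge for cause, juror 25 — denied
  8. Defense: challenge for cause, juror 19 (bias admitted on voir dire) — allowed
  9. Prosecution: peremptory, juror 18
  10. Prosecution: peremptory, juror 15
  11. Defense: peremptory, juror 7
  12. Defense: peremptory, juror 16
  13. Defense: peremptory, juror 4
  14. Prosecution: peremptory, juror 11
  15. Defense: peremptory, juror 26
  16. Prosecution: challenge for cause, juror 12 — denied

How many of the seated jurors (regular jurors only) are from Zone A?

4

Removed: #2, #4, #7, #11, #14, #15, #16, #18, #19, #21, #22, #24, #26.
Seated jurors 1–9: #1, #3, #5, #6, #8, #9, #10, #12, #13 (alternates #17, #20, #23, #25 not counted).
Of those, in Zone A: #3, #6, #8, #12 → 4.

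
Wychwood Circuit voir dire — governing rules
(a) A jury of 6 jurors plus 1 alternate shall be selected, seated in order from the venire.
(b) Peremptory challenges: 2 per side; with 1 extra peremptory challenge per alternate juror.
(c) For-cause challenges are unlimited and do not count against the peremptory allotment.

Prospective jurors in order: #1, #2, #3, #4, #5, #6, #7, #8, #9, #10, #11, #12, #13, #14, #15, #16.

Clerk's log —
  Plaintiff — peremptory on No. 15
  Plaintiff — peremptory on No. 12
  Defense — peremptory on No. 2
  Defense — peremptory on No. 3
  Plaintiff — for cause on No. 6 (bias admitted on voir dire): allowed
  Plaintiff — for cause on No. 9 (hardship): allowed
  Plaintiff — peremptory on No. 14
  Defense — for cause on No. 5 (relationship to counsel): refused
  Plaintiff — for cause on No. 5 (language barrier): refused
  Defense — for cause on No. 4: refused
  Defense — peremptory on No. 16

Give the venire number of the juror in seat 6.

Removed: #2, #3, #6, #9, #12, #14, #15, #16. (#4, #5 stay — for-cause denied.)
Filling seats in venire order through position 6: #1, #4, #5, #7, #8, #10.
So seat 6 is #10.

10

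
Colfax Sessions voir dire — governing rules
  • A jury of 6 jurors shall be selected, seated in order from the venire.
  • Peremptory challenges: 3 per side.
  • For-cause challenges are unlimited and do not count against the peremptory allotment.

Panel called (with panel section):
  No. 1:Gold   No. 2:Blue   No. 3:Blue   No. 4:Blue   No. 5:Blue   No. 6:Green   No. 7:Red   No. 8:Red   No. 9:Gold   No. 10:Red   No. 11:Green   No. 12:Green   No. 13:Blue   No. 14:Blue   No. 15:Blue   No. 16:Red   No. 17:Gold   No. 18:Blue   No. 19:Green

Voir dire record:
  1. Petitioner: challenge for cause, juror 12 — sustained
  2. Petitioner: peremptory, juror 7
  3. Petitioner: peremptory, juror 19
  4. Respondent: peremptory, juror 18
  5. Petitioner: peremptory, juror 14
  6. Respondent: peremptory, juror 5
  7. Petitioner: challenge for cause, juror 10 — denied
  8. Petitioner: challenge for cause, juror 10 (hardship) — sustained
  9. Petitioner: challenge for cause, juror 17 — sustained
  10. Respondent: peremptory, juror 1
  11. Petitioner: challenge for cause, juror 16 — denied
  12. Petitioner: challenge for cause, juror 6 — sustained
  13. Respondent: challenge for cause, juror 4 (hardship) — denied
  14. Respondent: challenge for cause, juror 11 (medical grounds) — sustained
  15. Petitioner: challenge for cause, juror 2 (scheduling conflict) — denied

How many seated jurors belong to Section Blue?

4

Removed: #1, #5, #6, #7, #10, #11, #12, #14, #17, #18, #19.
Seated jurors 1–6: #2, #3, #4, #8, #9, #13.
Of those, in Section Blue: #2, #3, #4, #13 → 4.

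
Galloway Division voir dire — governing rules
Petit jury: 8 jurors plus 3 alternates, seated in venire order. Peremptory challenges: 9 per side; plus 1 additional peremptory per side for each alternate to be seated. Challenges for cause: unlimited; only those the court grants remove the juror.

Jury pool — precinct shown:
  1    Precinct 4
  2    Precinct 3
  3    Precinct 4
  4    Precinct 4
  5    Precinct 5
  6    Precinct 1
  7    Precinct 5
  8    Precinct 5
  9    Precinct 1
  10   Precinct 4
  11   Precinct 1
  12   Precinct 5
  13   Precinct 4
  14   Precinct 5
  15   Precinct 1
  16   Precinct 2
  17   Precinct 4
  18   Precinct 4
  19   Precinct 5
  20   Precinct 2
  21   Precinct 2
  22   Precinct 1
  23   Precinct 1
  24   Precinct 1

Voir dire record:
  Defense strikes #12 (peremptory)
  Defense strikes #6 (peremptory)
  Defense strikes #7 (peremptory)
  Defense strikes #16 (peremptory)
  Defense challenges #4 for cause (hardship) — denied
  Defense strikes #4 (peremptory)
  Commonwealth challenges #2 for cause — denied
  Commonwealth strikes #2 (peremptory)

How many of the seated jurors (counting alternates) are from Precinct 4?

5

Removed: #2, #4, #6, #7, #12, #16.
Seated (11 incl. alternates): #1, #3, #5, #8, #9, #10, #11, #13, #14, #15, #17.
Of those, in Precinct 4: #1, #3, #10, #13, #17 → 5.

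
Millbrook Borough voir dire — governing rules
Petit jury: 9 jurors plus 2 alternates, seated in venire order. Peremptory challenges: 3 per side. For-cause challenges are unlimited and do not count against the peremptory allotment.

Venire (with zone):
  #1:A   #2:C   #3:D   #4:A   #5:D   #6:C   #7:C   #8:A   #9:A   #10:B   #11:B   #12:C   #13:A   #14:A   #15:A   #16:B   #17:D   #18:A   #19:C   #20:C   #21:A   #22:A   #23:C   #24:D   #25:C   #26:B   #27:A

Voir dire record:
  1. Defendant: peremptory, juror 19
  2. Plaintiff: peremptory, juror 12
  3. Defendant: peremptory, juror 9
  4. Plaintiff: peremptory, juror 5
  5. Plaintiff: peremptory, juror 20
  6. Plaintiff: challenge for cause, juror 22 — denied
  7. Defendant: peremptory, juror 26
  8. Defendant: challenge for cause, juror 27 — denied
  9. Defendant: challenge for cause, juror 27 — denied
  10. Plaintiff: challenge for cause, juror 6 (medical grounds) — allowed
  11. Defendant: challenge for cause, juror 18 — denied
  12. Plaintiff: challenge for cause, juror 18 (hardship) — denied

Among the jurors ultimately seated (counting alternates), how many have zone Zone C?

2

Removed: #5, #6, #9, #12, #19, #20, #26.
Seated (11 incl. alternates): #1, #2, #3, #4, #7, #8, #10, #11, #13, #14, #15.
Of those, in Zone C: #2, #7 → 2.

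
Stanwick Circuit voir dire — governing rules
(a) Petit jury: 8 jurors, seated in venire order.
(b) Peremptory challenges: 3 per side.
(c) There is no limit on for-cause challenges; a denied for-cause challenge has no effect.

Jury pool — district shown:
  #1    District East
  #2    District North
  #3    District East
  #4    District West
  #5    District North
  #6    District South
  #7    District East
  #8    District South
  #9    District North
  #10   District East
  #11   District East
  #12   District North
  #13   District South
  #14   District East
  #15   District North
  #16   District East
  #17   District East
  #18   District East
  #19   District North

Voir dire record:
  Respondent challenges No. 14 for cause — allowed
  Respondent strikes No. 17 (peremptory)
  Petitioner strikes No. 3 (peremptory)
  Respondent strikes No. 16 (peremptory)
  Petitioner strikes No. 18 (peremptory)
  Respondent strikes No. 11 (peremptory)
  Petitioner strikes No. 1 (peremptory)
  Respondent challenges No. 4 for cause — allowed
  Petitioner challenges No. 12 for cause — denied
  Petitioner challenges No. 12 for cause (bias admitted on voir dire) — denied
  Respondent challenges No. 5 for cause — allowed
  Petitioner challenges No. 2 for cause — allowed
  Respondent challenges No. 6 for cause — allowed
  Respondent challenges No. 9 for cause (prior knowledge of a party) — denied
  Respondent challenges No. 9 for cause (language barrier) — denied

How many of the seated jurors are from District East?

Removed: #1, #2, #3, #4, #5, #6, #11, #14, #16, #17, #18.
Seated jurors 1–8: #7, #8, #9, #10, #12, #13, #15, #19.
Of those, in District East: #7, #10 → 2.

2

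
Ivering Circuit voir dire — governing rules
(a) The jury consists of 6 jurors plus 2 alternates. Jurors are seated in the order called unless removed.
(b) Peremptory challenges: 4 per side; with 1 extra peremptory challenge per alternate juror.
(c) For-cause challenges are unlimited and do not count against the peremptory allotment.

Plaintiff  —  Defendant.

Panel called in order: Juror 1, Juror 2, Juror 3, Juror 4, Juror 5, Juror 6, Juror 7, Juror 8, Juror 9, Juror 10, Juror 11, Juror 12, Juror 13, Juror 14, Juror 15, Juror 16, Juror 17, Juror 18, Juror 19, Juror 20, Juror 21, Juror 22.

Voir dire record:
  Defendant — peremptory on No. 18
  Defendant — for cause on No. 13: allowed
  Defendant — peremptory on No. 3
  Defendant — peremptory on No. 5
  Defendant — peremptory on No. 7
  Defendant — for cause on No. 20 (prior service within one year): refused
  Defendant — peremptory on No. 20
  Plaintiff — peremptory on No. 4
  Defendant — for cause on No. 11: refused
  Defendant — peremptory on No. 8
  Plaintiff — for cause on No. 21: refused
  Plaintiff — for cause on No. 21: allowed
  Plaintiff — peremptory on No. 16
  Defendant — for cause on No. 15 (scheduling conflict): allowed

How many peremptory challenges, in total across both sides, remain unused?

Plaintiff allotment: 4 base + 1 × 2 alternates = 6. Defendant allotment: 4 base + 1 × 2 alternates = 6.
Plaintiff peremptories used: #4, #16 — 2 (for-cause on #21, #21 don't count).
Defendant peremptories used: #18, #3, #5, #7, #20, #8 — 6 (for-cause on #13, #20, #11, #15 don't count).
Remaining: (6 − 2) + (6 − 6) = 4.

4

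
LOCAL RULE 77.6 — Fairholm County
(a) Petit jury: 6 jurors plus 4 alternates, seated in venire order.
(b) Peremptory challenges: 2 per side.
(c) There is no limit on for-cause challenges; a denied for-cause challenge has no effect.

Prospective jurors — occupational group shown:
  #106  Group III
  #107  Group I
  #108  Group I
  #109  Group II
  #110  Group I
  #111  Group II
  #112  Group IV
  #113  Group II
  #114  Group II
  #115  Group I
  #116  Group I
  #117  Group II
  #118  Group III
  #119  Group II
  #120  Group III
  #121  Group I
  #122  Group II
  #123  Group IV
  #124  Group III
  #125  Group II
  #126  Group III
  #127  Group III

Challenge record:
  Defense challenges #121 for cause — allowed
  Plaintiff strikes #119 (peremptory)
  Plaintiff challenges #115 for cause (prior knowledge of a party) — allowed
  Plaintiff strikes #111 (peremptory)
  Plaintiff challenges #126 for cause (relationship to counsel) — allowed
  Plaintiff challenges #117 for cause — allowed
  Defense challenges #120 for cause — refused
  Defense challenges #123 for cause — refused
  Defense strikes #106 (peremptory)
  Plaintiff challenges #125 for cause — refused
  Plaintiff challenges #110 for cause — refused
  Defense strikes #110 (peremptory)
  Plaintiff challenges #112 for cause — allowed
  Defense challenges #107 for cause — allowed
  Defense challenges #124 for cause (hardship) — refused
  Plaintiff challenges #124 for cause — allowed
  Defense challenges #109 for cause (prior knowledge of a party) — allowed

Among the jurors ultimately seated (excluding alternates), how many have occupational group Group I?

Removed: #106, #107, #109, #110, #111, #112, #115, #117, #119, #121, #124, #126.
Seated jurors 1–6: #108, #113, #114, #116, #118, #120 (alternates #122, #123, #125, #127 not counted).
Of those, in Group I: #108, #116 → 2.

2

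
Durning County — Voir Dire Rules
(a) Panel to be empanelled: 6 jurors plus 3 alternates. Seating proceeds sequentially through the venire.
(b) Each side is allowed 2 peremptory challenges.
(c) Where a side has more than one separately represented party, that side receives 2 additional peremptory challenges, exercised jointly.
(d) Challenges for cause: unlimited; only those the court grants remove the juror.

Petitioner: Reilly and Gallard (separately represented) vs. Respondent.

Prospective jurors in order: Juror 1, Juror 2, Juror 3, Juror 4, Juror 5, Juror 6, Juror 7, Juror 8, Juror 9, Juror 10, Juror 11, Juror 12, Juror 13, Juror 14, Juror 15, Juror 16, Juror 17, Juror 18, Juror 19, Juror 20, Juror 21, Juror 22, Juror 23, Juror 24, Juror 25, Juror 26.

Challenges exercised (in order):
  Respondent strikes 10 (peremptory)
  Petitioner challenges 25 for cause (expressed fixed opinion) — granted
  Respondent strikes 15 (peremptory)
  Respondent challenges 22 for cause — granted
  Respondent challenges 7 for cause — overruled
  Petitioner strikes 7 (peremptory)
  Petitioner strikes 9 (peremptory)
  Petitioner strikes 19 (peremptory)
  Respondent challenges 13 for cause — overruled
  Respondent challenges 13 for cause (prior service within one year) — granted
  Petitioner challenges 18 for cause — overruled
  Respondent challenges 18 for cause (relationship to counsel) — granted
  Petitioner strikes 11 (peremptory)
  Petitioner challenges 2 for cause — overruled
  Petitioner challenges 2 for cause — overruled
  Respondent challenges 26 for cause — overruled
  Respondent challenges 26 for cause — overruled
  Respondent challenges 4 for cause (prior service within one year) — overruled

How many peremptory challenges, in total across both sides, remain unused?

0

Petitioner allotment: 2 base + 2 multi-party = 4. Respondent allotment: 2.
Petitioner peremptories used: #7, #9, #19, #11 — 4 (for-cause on #25, #18, #2, #2 don't count).
Respondent peremptories used: #10, #15 — 2 (for-cause on #22, #7, #13, #13, #18, #26, #26, #4 don't count).
Remaining: (4 − 4) + (2 − 2) = 0.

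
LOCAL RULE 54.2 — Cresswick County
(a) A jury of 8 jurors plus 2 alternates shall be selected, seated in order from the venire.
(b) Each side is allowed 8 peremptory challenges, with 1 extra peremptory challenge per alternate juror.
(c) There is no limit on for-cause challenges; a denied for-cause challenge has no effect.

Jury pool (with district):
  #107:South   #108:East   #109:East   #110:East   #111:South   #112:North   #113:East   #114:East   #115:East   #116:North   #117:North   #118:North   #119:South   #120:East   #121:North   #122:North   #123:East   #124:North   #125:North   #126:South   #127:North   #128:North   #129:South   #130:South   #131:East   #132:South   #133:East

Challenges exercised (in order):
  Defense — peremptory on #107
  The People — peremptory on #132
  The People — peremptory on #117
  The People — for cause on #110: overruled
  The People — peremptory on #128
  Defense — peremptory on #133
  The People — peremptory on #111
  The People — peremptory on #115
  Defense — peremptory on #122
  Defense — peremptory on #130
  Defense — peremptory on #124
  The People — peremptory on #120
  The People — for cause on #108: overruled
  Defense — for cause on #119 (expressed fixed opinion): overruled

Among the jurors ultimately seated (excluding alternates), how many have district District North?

Removed: #107, #111, #115, #117, #120, #122, #124, #128, #130, #132, #133.
Seated jurors 1–8: #108, #109, #110, #112, #113, #114, #116, #118 (alternates #119, #121 not counted).
Of those, in District North: #112, #116, #118 → 3.

3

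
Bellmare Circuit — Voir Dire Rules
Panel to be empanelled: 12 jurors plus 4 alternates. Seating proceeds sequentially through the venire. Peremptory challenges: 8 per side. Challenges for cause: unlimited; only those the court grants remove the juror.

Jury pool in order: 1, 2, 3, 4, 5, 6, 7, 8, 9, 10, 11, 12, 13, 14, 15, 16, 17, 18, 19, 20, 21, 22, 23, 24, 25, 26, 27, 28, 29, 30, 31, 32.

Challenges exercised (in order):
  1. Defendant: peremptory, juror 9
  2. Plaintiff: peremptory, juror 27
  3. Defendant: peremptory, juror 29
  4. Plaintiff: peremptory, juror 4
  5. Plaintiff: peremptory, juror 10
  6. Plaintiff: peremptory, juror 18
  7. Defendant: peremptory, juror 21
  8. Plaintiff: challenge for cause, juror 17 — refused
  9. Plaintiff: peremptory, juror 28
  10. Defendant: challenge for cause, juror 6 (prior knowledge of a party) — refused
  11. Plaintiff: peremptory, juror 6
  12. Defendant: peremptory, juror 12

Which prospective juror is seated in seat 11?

Removed: #4, #6, #9, #10, #12, #18, #21, #27, #28, #29. (#17 stays — for-cause denied.)
Filling seats in venire order through position 11: #1, #2, #3, #5, #7, #8, #11, #13, #14, #15, #16.
So seat 11 is #16.

16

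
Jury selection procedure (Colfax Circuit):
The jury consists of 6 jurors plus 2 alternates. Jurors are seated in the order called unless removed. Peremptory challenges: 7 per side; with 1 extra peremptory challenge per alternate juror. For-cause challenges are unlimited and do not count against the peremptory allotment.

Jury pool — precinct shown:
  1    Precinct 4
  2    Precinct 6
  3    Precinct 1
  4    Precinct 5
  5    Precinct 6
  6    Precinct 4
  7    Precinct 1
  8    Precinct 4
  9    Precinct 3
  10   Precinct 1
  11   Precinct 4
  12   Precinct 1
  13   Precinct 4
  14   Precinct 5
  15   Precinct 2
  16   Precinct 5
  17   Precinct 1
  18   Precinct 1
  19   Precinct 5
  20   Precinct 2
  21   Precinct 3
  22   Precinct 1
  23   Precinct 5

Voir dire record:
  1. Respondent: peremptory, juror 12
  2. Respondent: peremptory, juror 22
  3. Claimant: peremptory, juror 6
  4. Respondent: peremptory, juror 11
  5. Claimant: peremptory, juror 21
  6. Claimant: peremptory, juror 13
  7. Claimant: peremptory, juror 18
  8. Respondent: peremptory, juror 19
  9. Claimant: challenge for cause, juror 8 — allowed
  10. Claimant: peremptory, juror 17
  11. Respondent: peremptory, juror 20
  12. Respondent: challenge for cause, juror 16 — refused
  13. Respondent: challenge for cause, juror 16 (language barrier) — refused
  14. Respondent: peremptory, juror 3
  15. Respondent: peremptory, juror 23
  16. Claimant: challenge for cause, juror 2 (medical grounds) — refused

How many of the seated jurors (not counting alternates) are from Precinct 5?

1

Removed: #3, #6, #8, #11, #12, #13, #17, #18, #19, #20, #21, #22, #23.
Seated jurors 1–6: #1, #2, #4, #5, #7, #9 (alternates #10, #14 not counted).
Of those, in Precinct 5: #4 → 1.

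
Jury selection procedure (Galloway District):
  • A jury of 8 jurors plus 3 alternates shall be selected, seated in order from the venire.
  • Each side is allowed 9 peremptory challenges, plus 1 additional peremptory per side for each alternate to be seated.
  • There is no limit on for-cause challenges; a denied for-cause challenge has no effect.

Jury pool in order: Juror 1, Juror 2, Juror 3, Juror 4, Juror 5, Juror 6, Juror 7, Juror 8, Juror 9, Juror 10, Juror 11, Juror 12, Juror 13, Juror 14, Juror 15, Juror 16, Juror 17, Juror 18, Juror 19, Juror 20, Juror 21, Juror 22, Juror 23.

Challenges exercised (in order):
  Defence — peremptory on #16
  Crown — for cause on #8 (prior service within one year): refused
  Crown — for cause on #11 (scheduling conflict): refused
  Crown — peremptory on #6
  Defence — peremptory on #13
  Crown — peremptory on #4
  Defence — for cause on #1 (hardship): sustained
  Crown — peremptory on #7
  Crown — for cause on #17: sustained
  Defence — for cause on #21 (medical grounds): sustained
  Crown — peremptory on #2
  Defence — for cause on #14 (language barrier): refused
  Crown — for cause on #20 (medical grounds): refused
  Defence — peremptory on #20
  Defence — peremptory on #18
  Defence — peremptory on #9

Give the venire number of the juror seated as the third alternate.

Removed: #1, #2, #4, #6, #7, #9, #13, #16, #17, #18, #20, #21. (#8, #11, #14 stay — for-cause denied.)
Seating in order: seats 1–8 → #3, #5, #8, #10, #11, #12, #14, #15; alternates → #19, #22, #23.
So alternate 3 is #23.

23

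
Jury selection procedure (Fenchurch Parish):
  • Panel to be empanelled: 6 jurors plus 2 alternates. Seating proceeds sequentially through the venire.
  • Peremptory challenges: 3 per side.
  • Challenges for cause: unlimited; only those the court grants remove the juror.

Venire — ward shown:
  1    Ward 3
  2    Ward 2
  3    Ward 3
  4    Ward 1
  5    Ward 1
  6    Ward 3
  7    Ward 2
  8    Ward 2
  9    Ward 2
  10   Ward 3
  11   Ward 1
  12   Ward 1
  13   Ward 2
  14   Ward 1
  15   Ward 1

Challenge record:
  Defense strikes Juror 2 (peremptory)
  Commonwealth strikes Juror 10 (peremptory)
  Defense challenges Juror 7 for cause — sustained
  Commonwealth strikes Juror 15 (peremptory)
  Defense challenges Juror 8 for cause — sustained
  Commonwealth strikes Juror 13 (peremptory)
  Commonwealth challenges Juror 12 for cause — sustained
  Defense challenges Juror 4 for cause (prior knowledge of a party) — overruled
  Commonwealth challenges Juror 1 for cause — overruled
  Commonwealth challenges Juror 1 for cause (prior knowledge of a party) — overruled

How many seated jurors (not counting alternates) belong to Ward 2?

Removed: #2, #7, #8, #10, #12, #13, #15.
Seated jurors 1–6: #1, #3, #4, #5, #6, #9 (alternates #11, #14 not counted).
Of those, in Ward 2: #9 → 1.

1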